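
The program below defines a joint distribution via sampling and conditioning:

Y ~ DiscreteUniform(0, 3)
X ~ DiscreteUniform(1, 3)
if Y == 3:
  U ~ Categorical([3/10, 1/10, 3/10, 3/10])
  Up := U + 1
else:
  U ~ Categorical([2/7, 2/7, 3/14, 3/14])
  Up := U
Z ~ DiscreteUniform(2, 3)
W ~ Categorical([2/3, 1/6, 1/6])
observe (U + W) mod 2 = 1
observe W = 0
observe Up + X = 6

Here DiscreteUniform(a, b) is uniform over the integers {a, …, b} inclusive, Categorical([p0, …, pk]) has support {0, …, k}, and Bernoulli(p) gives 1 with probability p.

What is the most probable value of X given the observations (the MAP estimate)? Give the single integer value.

Enumerate traces; 8 have nonzero weight after conditioning:
  (Y=0, X=3, U=3, Z=2, W=0) weight 1/168
  (Y=0, X=3, U=3, Z=3, W=0) weight 1/168
  (Y=1, X=3, U=3, Z=2, W=0) weight 1/168
  (Y=1, X=3, U=3, Z=3, W=0) weight 1/168
  (Y=2, X=3, U=3, Z=2, W=0) weight 1/168
  (Y=2, X=3, U=3, Z=3, W=0) weight 1/168
  (Y=3, X=2, U=3, Z=2, W=0) weight 1/120
  (Y=3, X=2, U=3, Z=3, W=0) weight 1/120
Group by X:
  weight(X=2) = 1/60
  weight(X=3) = 1/28
Total weight = 1/60 + 1/28 = 11/210
P(X=2 | obs) = 1/60 / 11/210 = 7/22
P(X=3 | obs) = 1/28 / 11/210 = 15/22
argmax = 3

argmax_v P(X = v | obs) = 3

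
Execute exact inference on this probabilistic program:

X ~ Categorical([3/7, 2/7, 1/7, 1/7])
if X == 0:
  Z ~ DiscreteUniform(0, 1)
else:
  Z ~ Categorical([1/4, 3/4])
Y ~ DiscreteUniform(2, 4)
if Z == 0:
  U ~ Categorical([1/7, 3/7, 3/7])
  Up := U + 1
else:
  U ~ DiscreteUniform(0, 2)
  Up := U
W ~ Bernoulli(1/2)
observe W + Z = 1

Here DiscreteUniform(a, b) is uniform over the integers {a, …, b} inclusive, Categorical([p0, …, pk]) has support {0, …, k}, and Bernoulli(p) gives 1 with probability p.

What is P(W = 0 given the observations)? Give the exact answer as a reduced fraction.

P(W = 0 | obs) = 9/14

Enumerate traces; 72 have nonzero weight after conditioning:
  (X=0, Z=0, Y=2, U=0, W=1) weight 1/196
  (X=0, Z=0, Y=2, U=1, W=1) weight 3/196
  (X=0, Z=0, Y=2, U=2, W=1) weight 3/196
  (X=0, Z=0, Y=3, U=0, W=1) weight 1/196
  (X=0, Z=0, Y=3, U=1, W=1) weight 3/196
  (X=0, Z=0, Y=3, U=2, W=1) weight 3/196
  (X=0, Z=0, Y=4, U=0, W=1) weight 1/196
  (X=0, Z=0, Y=4, U=1, W=1) weight 3/196
  (X=0, Z=1, Y=2, U=0, W=0) weight 1/84
  … 63 more
Group by W:
  weight(W=0) = 9/28
  weight(W=1) = 5/28
Total weight = 9/28 + 5/28 = 1/2
P(W=0 | obs) = 9/28 / 1/2 = 9/14
P(W=1 | obs) = 5/28 / 1/2 = 5/14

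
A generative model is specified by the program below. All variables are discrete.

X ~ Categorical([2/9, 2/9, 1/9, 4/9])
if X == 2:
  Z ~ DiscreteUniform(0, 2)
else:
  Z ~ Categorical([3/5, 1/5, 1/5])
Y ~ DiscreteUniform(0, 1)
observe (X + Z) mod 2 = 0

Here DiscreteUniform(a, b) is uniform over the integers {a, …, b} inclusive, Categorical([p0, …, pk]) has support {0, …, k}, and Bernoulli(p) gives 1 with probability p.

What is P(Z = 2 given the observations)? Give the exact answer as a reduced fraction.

P(Z = 2 | obs) = 11/52

Enumerate traces; 12 have nonzero weight after conditioning:
  (X=0, Z=0, Y=0) weight 1/15
  (X=0, Z=0, Y=1) weight 1/15
  (X=0, Z=2, Y=0) weight 1/45
  (X=0, Z=2, Y=1) weight 1/45
  (X=1, Z=1, Y=0) weight 1/45
  (X=1, Z=1, Y=1) weight 1/45
  (X=2, Z=0, Y=0) weight 1/54
  (X=2, Z=0, Y=1) weight 1/54
  … 4 more
Group by Z:
  weight(Z=0) = 23/135
  weight(Z=1) = 2/15
  weight(Z=2) = 11/135
Total weight = 23/135 + 2/15 + 11/135 = 52/135
P(Z=0 | obs) = 23/135 / 52/135 = 23/52
P(Z=1 | obs) = 2/15 / 52/135 = 9/26
P(Z=2 | obs) = 11/135 / 52/135 = 11/52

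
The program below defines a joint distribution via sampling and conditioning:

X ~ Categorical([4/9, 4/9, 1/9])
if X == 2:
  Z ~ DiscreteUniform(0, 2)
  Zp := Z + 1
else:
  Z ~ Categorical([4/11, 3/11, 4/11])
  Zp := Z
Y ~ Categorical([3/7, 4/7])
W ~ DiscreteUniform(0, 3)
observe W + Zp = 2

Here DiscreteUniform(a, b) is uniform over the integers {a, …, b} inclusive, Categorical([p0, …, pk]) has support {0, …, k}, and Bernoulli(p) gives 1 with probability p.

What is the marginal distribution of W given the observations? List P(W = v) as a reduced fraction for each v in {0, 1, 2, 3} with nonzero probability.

Enumerate traces; 16 have nonzero weight after conditioning:
  (X=0, Z=0, Y=0, W=2) weight 4/231
  (X=0, Z=0, Y=1, W=2) weight 16/693
  (X=0, Z=1, Y=0, W=1) weight 1/77
  (X=0, Z=1, Y=1, W=1) weight 4/231
  (X=0, Z=2, Y=0, W=0) weight 4/231
  (X=0, Z=2, Y=1, W=0) weight 16/693
  (X=1, Z=0, Y=0, W=2) weight 4/231
  (X=1, Z=0, Y=1, W=2) weight 16/693
  … 8 more
Group by W:
  weight(W=0) = 107/1188
  weight(W=1) = 83/1188
  weight(W=2) = 8/99
Total weight = 107/1188 + 83/1188 + 8/99 = 13/54
P(W=0 | obs) = 107/1188 / 13/54 = 107/286
P(W=1 | obs) = 83/1188 / 13/54 = 83/286
P(W=2 | obs) = 8/99 / 13/54 = 48/143

P(W=0) = 107/286, P(W=1) = 83/286, P(W=2) = 48/143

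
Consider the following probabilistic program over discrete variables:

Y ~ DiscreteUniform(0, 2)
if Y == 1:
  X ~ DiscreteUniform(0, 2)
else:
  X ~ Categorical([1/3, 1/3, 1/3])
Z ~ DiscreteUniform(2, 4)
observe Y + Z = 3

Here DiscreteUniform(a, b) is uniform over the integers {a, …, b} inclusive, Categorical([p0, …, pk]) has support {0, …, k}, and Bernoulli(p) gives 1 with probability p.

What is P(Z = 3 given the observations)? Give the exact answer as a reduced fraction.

P(Z = 3 | obs) = 1/2

Enumerate traces; 6 have nonzero weight after conditioning:
  (Y=0, X=0, Z=3) weight 1/27
  (Y=0, X=1, Z=3) weight 1/27
  (Y=0, X=2, Z=3) weight 1/27
  (Y=1, X=0, Z=2) weight 1/27
  (Y=1, X=1, Z=2) weight 1/27
  (Y=1, X=2, Z=2) weight 1/27
Group by Z:
  weight(Z=2) = 1/9
  weight(Z=3) = 1/9
Total weight = 1/9 + 1/9 = 2/9
P(Z=2 | obs) = 1/9 / 2/9 = 1/2
P(Z=3 | obs) = 1/9 / 2/9 = 1/2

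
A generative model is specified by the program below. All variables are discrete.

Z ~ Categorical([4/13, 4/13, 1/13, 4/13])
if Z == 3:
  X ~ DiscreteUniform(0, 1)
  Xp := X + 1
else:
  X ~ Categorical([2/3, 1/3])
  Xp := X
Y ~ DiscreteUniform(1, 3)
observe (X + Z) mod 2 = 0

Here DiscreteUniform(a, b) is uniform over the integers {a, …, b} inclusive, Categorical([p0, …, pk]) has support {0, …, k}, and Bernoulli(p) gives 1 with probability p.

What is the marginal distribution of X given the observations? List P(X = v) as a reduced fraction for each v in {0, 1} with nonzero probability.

P(X=0) = 1/2, P(X=1) = 1/2

Enumerate traces; 12 have nonzero weight after conditioning:
  (Z=0, X=0, Y=1) weight 8/117
  (Z=0, X=0, Y=2) weight 8/117
  (Z=0, X=0, Y=3) weight 8/117
  (Z=1, X=1, Y=1) weight 4/117
  (Z=1, X=1, Y=2) weight 4/117
  (Z=1, X=1, Y=3) weight 4/117
  (Z=2, X=0, Y=1) weight 2/117
  (Z=2, X=0, Y=2) weight 2/117
  … 4 more
Group by X:
  weight(X=0) = 10/39
  weight(X=1) = 10/39
Total weight = 10/39 + 10/39 = 20/39
P(X=0 | obs) = 10/39 / 20/39 = 1/2
P(X=1 | obs) = 10/39 / 20/39 = 1/2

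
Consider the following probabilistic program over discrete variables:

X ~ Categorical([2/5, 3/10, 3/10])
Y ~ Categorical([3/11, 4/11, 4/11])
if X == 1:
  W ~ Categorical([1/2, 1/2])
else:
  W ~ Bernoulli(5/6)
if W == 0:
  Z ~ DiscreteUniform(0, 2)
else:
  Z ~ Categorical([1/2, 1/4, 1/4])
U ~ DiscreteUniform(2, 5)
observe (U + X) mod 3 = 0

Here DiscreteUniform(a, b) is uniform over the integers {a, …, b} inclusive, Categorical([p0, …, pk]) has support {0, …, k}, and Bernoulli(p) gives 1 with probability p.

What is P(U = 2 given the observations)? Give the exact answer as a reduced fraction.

P(U = 2 | obs) = 3/13

Enumerate traces; 72 have nonzero weight after conditioning:
  (X=0, Y=0, W=0, Z=0, U=3) weight 1/660
  (X=0, Y=0, W=0, Z=1, U=3) weight 1/660
  (X=0, Y=0, W=0, Z=2, U=3) weight 1/660
  (X=0, Y=0, W=1, Z=0, U=3) weight 1/88
  (X=0, Y=0, W=1, Z=1, U=3) weight 1/176
  (X=0, Y=0, W=1, Z=2, U=3) weight 1/176
  (X=0, Y=1, W=0, Z=0, U=3) weight 1/495
  (X=0, Y=1, W=0, Z=1, U=3) weight 1/495
  (X=1, Y=0, W=0, Z=0, U=2) weight 3/880
  (X=1, Y=0, W=0, Z=0, U=5) weight 3/880
  … 62 more
Group by U:
  weight(U=2) = 3/40
  weight(U=3) = 1/10
  weight(U=4) = 3/40
  weight(U=5) = 3/40
Total weight = 3/40 + 1/10 + 3/40 + 3/40 = 13/40
P(U=2 | obs) = 3/40 / 13/40 = 3/13
P(U=3 | obs) = 1/10 / 13/40 = 4/13
P(U=4 | obs) = 3/40 / 13/40 = 3/13
P(U=5 | obs) = 3/40 / 13/40 = 3/13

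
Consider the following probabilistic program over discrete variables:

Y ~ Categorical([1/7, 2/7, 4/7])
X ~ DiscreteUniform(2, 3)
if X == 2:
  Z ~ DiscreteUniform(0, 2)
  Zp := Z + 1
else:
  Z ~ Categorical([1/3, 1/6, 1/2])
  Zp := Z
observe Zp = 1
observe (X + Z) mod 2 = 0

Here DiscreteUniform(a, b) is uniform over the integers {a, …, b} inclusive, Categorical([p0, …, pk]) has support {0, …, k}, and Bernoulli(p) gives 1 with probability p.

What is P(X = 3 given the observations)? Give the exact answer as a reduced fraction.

P(X = 3 | obs) = 1/3

Enumerate traces; 6 have nonzero weight after conditioning:
  (Y=0, X=2, Z=0) weight 1/42
  (Y=0, X=3, Z=1) weight 1/84
  (Y=1, X=2, Z=0) weight 1/21
  (Y=1, X=3, Z=1) weight 1/42
  (Y=2, X=2, Z=0) weight 2/21
  (Y=2, X=3, Z=1) weight 1/21
Group by X:
  weight(X=2) = 1/6
  weight(X=3) = 1/12
Total weight = 1/6 + 1/12 = 1/4
P(X=2 | obs) = 1/6 / 1/4 = 2/3
P(X=3 | obs) = 1/12 / 1/4 = 1/3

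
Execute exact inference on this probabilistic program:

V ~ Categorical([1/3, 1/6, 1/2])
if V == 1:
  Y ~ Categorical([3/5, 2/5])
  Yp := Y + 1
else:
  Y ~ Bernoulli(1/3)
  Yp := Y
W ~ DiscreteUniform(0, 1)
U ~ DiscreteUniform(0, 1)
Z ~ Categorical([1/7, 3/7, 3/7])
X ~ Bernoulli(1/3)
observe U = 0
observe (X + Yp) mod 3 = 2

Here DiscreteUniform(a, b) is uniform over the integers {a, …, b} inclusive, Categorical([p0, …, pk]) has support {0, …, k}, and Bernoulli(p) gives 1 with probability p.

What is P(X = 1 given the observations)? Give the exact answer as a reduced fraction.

Enumerate traces; 24 have nonzero weight after conditioning:
  (V=0, Y=1, W=0, U=0, Z=0, X=1) weight 1/756
  (V=0, Y=1, W=0, U=0, Z=1, X=1) weight 1/252
  (V=0, Y=1, W=0, U=0, Z=2, X=1) weight 1/252
  (V=0, Y=1, W=1, U=0, Z=0, X=1) weight 1/756
  (V=0, Y=1, W=1, U=0, Z=1, X=1) weight 1/252
  (V=0, Y=1, W=1, U=0, Z=2, X=1) weight 1/252
  (V=1, Y=0, W=0, U=0, Z=0, X=1) weight 1/840
  (V=1, Y=0, W=0, U=0, Z=1, X=1) weight 1/280
  (V=1, Y=1, W=0, U=0, Z=0, X=0) weight 1/630
  … 15 more
Group by X:
  weight(X=0) = 1/45
  weight(X=1) = 17/270
Total weight = 1/45 + 17/270 = 23/270
P(X=0 | obs) = 1/45 / 23/270 = 6/23
P(X=1 | obs) = 17/270 / 23/270 = 17/23

P(X = 1 | obs) = 17/23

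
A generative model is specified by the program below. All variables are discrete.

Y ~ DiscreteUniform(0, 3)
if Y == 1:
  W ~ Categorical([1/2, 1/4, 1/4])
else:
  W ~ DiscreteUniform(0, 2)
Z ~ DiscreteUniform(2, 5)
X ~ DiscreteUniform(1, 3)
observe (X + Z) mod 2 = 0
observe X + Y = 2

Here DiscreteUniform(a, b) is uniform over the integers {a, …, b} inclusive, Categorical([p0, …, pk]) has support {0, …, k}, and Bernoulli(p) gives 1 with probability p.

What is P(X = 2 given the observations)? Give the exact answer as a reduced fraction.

P(X = 2 | obs) = 1/2

Enumerate traces; 12 have nonzero weight after conditioning:
  (Y=0, W=0, Z=2, X=2) weight 1/144
  (Y=0, W=0, Z=4, X=2) weight 1/144
  (Y=0, W=1, Z=2, X=2) weight 1/144
  (Y=0, W=1, Z=4, X=2) weight 1/144
  (Y=0, W=2, Z=2, X=2) weight 1/144
  (Y=0, W=2, Z=4, X=2) weight 1/144
  (Y=1, W=0, Z=3, X=1) weight 1/96
  (Y=1, W=0, Z=5, X=1) weight 1/96
  … 4 more
Group by X:
  weight(X=1) = 1/24
  weight(X=2) = 1/24
Total weight = 1/24 + 1/24 = 1/12
P(X=1 | obs) = 1/24 / 1/12 = 1/2
P(X=2 | obs) = 1/24 / 1/12 = 1/2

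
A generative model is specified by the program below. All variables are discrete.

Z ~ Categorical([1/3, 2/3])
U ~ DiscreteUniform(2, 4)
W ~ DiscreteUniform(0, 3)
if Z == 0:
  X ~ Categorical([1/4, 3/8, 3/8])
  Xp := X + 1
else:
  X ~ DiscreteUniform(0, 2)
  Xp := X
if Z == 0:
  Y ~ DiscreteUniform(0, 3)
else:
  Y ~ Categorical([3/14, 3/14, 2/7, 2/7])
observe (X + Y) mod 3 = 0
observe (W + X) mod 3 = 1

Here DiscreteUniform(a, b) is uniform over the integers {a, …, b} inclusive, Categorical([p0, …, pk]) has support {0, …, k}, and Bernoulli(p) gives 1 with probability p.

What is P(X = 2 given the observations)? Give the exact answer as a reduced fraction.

Enumerate traces; 30 have nonzero weight after conditioning:
  (Z=0, U=2, W=0, X=1, Y=2) weight 1/384
  (Z=0, U=2, W=1, X=0, Y=0) weight 1/576
  (Z=0, U=2, W=1, X=0, Y=3) weight 1/576
  (Z=0, U=2, W=2, X=2, Y=1) weight 1/384
  (Z=0, U=2, W=3, X=1, Y=2) weight 1/384
  (Z=0, U=3, W=0, X=1, Y=2) weight 1/384
  (Z=0, U=3, W=1, X=0, Y=0) weight 1/576
  (Z=0, U=3, W=1, X=0, Y=3) weight 1/576
  … 22 more
Group by X:
  weight(X=0) = 11/288
  weight(X=1) = 191/4032
  weight(X=2) = 53/2688
Total weight = 11/288 + 191/4032 + 53/2688 = 283/2688
P(X=0 | obs) = 11/288 / 283/2688 = 308/849
P(X=1 | obs) = 191/4032 / 283/2688 = 382/849
P(X=2 | obs) = 53/2688 / 283/2688 = 53/283

P(X = 2 | obs) = 53/283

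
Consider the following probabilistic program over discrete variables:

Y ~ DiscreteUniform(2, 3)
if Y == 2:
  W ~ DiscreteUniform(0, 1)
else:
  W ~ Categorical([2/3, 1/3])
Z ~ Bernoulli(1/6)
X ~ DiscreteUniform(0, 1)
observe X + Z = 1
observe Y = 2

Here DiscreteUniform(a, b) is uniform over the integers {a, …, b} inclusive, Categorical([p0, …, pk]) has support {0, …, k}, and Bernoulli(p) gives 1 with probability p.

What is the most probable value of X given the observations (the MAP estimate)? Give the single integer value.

argmax_v P(X = v | obs) = 1

Enumerate traces; 4 have nonzero weight after conditioning:
  (Y=2, W=0, Z=0, X=1) weight 5/48
  (Y=2, W=0, Z=1, X=0) weight 1/48
  (Y=2, W=1, Z=0, X=1) weight 5/48
  (Y=2, W=1, Z=1, X=0) weight 1/48
Group by X:
  weight(X=0) = 1/24
  weight(X=1) = 5/24
Total weight = 1/24 + 5/24 = 1/4
P(X=0 | obs) = 1/24 / 1/4 = 1/6
P(X=1 | obs) = 5/24 / 1/4 = 5/6
argmax = 1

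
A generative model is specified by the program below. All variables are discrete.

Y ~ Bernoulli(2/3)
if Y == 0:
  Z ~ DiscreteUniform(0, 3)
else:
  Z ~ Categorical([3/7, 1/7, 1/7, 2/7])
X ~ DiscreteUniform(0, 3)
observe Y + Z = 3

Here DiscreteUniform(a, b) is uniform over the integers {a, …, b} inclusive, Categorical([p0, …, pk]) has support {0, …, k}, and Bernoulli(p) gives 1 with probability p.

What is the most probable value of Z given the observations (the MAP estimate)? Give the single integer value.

argmax_v P(Z = v | obs) = 2

Enumerate traces; 8 have nonzero weight after conditioning:
  (Y=0, Z=3, X=0) weight 1/48
  (Y=0, Z=3, X=1) weight 1/48
  (Y=0, Z=3, X=2) weight 1/48
  (Y=0, Z=3, X=3) weight 1/48
  (Y=1, Z=2, X=0) weight 1/42
  (Y=1, Z=2, X=1) weight 1/42
  (Y=1, Z=2, X=2) weight 1/42
  (Y=1, Z=2, X=3) weight 1/42
Group by Z:
  weight(Z=2) = 2/21
  weight(Z=3) = 1/12
Total weight = 2/21 + 1/12 = 5/28
P(Z=2 | obs) = 2/21 / 5/28 = 8/15
P(Z=3 | obs) = 1/12 / 5/28 = 7/15
argmax = 2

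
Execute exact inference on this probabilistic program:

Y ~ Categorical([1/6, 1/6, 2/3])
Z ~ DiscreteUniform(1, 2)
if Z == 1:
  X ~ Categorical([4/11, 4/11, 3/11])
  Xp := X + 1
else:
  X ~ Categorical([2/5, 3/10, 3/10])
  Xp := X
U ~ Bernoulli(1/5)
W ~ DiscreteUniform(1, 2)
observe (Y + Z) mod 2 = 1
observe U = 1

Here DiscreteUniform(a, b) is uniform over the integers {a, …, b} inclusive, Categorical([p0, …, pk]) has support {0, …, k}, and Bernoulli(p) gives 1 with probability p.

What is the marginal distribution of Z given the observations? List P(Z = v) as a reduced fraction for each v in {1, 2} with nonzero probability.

P(Z=1) = 5/6, P(Z=2) = 1/6

Enumerate traces; 18 have nonzero weight after conditioning:
  (Y=0, Z=1, X=0, U=1, W=1) weight 1/330
  (Y=0, Z=1, X=0, U=1, W=2) weight 1/330
  (Y=0, Z=1, X=1, U=1, W=1) weight 1/330
  (Y=0, Z=1, X=1, U=1, W=2) weight 1/330
  (Y=0, Z=1, X=2, U=1, W=1) weight 1/440
  (Y=0, Z=1, X=2, U=1, W=2) weight 1/440
  (Y=1, Z=2, X=0, U=1, W=1) weight 1/300
  (Y=1, Z=2, X=0, U=1, W=2) weight 1/300
  … 10 more
Group by Z:
  weight(Z=1) = 1/12
  weight(Z=2) = 1/60
Total weight = 1/12 + 1/60 = 1/10
P(Z=1 | obs) = 1/12 / 1/10 = 5/6
P(Z=2 | obs) = 1/60 / 1/10 = 1/6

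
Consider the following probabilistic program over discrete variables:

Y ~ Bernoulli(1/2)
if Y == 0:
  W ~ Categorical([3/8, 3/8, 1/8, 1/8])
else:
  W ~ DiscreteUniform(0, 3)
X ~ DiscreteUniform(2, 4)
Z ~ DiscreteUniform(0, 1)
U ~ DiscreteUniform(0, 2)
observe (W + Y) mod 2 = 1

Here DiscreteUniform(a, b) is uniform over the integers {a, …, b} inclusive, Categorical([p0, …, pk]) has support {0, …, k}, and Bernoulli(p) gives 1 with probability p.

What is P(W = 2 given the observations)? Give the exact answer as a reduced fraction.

Enumerate traces; 72 have nonzero weight after conditioning:
  (Y=0, W=1, X=2, Z=0, U=0) weight 1/96
  (Y=0, W=1, X=2, Z=0, U=1) weight 1/96
  (Y=0, W=1, X=2, Z=0, U=2) weight 1/96
  (Y=0, W=1, X=2, Z=1, U=0) weight 1/96
  (Y=0, W=1, X=2, Z=1, U=1) weight 1/96
  (Y=0, W=1, X=2, Z=1, U=2) weight 1/96
  (Y=0, W=1, X=3, Z=0, U=0) weight 1/96
  (Y=0, W=1, X=3, Z=0, U=1) weight 1/96
  (Y=0, W=3, X=2, Z=0, U=0) weight 1/288
  (Y=1, W=0, X=2, Z=0, U=0) weight 1/144
  … 62 more
Group by W:
  weight(W=0) = 1/8
  weight(W=1) = 3/16
  weight(W=2) = 1/8
  weight(W=3) = 1/16
Total weight = 1/8 + 3/16 + 1/8 + 1/16 = 1/2
P(W=0 | obs) = 1/8 / 1/2 = 1/4
P(W=1 | obs) = 3/16 / 1/2 = 3/8
P(W=2 | obs) = 1/8 / 1/2 = 1/4
P(W=3 | obs) = 1/16 / 1/2 = 1/8

P(W = 2 | obs) = 1/4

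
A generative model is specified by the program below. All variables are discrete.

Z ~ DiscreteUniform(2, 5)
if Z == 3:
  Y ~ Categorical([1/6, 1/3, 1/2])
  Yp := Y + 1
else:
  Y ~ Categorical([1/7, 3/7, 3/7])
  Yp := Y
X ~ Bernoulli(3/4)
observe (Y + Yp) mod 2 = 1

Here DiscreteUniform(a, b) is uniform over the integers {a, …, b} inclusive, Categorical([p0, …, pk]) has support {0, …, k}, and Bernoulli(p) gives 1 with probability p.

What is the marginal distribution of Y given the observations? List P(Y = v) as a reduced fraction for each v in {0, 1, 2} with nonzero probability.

P(Y=0) = 1/6, P(Y=1) = 1/3, P(Y=2) = 1/2

Enumerate traces; 6 have nonzero weight after conditioning:
  (Z=3, Y=0, X=0) weight 1/96
  (Z=3, Y=0, X=1) weight 1/32
  (Z=3, Y=1, X=0) weight 1/48
  (Z=3, Y=1, X=1) weight 1/16
  (Z=3, Y=2, X=0) weight 1/32
  (Z=3, Y=2, X=1) weight 3/32
Group by Y:
  weight(Y=0) = 1/24
  weight(Y=1) = 1/12
  weight(Y=2) = 1/8
Total weight = 1/24 + 1/12 + 1/8 = 1/4
P(Y=0 | obs) = 1/24 / 1/4 = 1/6
P(Y=1 | obs) = 1/12 / 1/4 = 1/3
P(Y=2 | obs) = 1/8 / 1/4 = 1/2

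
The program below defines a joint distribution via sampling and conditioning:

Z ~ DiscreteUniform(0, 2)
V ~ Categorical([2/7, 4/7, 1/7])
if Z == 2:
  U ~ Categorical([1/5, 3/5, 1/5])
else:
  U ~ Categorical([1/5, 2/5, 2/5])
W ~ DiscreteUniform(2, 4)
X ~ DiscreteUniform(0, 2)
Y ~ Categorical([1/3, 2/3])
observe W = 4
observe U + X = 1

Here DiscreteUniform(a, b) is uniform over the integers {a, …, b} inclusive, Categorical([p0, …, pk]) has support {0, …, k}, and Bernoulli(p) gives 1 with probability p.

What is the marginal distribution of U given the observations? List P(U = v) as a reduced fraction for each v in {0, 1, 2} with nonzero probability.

Enumerate traces; 36 have nonzero weight after conditioning:
  (Z=0, V=0, U=0, W=4, X=1, Y=0) weight 2/2835
  (Z=0, V=0, U=0, W=4, X=1, Y=1) weight 4/2835
  (Z=0, V=0, U=1, W=4, X=0, Y=0) weight 4/2835
  (Z=0, V=0, U=1, W=4, X=0, Y=1) weight 8/2835
  (Z=0, V=1, U=0, W=4, X=1, Y=0) weight 4/2835
  (Z=0, V=1, U=0, W=4, X=1, Y=1) weight 8/2835
  (Z=0, V=1, U=1, W=4, X=0, Y=0) weight 8/2835
  (Z=0, V=1, U=1, W=4, X=0, Y=1) weight 16/2835
  … 28 more
Group by U:
  weight(U=0) = 1/45
  weight(U=1) = 7/135
Total weight = 1/45 + 7/135 = 2/27
P(U=0 | obs) = 1/45 / 2/27 = 3/10
P(U=1 | obs) = 7/135 / 2/27 = 7/10

P(U=0) = 3/10, P(U=1) = 7/10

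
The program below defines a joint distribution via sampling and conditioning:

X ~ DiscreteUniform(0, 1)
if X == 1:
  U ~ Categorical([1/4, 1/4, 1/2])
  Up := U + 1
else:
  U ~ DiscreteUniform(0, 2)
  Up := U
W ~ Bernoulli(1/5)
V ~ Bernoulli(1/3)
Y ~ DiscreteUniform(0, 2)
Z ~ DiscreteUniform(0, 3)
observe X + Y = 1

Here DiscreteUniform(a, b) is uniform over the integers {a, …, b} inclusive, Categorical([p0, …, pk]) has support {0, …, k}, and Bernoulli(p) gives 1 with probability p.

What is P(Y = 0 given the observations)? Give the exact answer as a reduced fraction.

Enumerate traces; 96 have nonzero weight after conditioning:
  (X=0, U=0, W=0, V=0, Y=1, Z=0) weight 1/135
  (X=0, U=0, W=0, V=0, Y=1, Z=1) weight 1/135
  (X=0, U=0, W=0, V=0, Y=1, Z=2) weight 1/135
  (X=0, U=0, W=0, V=0, Y=1, Z=3) weight 1/135
  (X=0, U=0, W=0, V=1, Y=1, Z=0) weight 1/270
  (X=0, U=0, W=0, V=1, Y=1, Z=1) weight 1/270
  (X=0, U=0, W=0, V=1, Y=1, Z=2) weight 1/270
  (X=0, U=0, W=0, V=1, Y=1, Z=3) weight 1/270
  (X=1, U=0, W=0, V=0, Y=0, Z=0) weight 1/180
  … 87 more
Group by Y:
  weight(Y=0) = 1/6
  weight(Y=1) = 1/6
Total weight = 1/6 + 1/6 = 1/3
P(Y=0 | obs) = 1/6 / 1/3 = 1/2
P(Y=1 | obs) = 1/6 / 1/3 = 1/2

P(Y = 0 | obs) = 1/2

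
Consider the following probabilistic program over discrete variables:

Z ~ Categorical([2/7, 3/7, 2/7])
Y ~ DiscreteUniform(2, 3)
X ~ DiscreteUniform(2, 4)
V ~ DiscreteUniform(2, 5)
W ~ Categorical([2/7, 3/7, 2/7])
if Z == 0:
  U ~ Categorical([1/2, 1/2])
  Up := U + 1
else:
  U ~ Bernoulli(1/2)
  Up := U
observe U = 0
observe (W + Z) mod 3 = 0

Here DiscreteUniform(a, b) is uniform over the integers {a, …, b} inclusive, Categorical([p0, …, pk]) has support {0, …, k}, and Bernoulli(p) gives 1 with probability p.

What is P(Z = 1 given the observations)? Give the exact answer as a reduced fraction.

Enumerate traces; 72 have nonzero weight after conditioning:
  (Z=0, Y=2, X=2, V=2, W=0, U=0) weight 1/588
  (Z=0, Y=2, X=2, V=3, W=0, U=0) weight 1/588
  (Z=0, Y=2, X=2, V=4, W=0, U=0) weight 1/588
  (Z=0, Y=2, X=2, V=5, W=0, U=0) weight 1/588
  (Z=0, Y=2, X=3, V=2, W=0, U=0) weight 1/588
  (Z=0, Y=2, X=3, V=3, W=0, U=0) weight 1/588
  (Z=0, Y=2, X=3, V=4, W=0, U=0) weight 1/588
  (Z=0, Y=2, X=3, V=5, W=0, U=0) weight 1/588
  (Z=1, Y=2, X=2, V=2, W=2, U=0) weight 1/392
  (Z=2, Y=2, X=2, V=2, W=1, U=0) weight 1/392
  … 62 more
Group by Z:
  weight(Z=0) = 2/49
  weight(Z=1) = 3/49
  weight(Z=2) = 3/49
Total weight = 2/49 + 3/49 + 3/49 = 8/49
P(Z=0 | obs) = 2/49 / 8/49 = 1/4
P(Z=1 | obs) = 3/49 / 8/49 = 3/8
P(Z=2 | obs) = 3/49 / 8/49 = 3/8

P(Z = 1 | obs) = 3/8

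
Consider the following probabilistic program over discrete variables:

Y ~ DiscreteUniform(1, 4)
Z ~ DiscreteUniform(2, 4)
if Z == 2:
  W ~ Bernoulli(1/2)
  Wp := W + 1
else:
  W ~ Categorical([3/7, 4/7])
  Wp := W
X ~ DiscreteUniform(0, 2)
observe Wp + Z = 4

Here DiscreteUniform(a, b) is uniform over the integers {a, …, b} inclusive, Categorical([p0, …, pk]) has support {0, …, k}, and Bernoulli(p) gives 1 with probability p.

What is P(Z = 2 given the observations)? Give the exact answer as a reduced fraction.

Enumerate traces; 36 have nonzero weight after conditioning:
  (Y=1, Z=2, W=1, X=0) weight 1/72
  (Y=1, Z=2, W=1, X=1) weight 1/72
  (Y=1, Z=2, W=1, X=2) weight 1/72
  (Y=1, Z=3, W=1, X=0) weight 1/63
  (Y=1, Z=3, W=1, X=1) weight 1/63
  (Y=1, Z=3, W=1, X=2) weight 1/63
  (Y=1, Z=4, W=0, X=0) weight 1/84
  (Y=1, Z=4, W=0, X=1) weight 1/84
  … 28 more
Group by Z:
  weight(Z=2) = 1/6
  weight(Z=3) = 4/21
  weight(Z=4) = 1/7
Total weight = 1/6 + 4/21 + 1/7 = 1/2
P(Z=2 | obs) = 1/6 / 1/2 = 1/3
P(Z=3 | obs) = 4/21 / 1/2 = 8/21
P(Z=4 | obs) = 1/7 / 1/2 = 2/7

P(Z = 2 | obs) = 1/3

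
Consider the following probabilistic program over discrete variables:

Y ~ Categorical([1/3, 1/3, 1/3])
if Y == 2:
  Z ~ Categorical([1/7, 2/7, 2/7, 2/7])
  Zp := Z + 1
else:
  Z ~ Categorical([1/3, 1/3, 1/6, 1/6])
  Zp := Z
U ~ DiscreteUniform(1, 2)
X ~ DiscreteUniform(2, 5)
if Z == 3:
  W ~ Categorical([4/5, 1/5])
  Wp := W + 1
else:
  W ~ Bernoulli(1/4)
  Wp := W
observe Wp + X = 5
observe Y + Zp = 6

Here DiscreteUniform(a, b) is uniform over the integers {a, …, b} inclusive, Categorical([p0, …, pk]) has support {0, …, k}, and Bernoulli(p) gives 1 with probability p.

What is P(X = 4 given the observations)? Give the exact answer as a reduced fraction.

Enumerate traces; 4 have nonzero weight after conditioning:
  (Y=2, Z=3, U=1, X=3, W=1) weight 1/420
  (Y=2, Z=3, U=1, X=4, W=0) weight 1/105
  (Y=2, Z=3, U=2, X=3, W=1) weight 1/420
  (Y=2, Z=3, U=2, X=4, W=0) weight 1/105
Group by X:
  weight(X=3) = 1/210
  weight(X=4) = 2/105
Total weight = 1/210 + 2/105 = 1/42
P(X=3 | obs) = 1/210 / 1/42 = 1/5
P(X=4 | obs) = 2/105 / 1/42 = 4/5

P(X = 4 | obs) = 4/5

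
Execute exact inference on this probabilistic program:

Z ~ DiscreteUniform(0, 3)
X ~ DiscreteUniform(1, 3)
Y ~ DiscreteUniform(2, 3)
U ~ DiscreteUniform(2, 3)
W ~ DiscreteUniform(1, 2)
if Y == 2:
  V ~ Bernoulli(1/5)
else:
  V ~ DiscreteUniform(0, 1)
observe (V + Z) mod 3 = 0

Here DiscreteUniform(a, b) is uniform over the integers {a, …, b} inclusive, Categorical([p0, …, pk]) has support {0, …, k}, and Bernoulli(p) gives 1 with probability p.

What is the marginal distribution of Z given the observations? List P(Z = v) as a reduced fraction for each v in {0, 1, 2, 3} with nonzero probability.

P(Z=0) = 13/33, P(Z=2) = 7/33, P(Z=3) = 13/33

Enumerate traces; 72 have nonzero weight after conditioning:
  (Z=0, X=1, Y=2, U=2, W=1, V=0) weight 1/120
  (Z=0, X=1, Y=2, U=2, W=2, V=0) weight 1/120
  (Z=0, X=1, Y=2, U=3, W=1, V=0) weight 1/120
  (Z=0, X=1, Y=2, U=3, W=2, V=0) weight 1/120
  (Z=0, X=1, Y=3, U=2, W=1, V=0) weight 1/192
  (Z=0, X=1, Y=3, U=2, W=2, V=0) weight 1/192
  (Z=0, X=1, Y=3, U=3, W=1, V=0) weight 1/192
  (Z=0, X=1, Y=3, U=3, W=2, V=0) weight 1/192
  (Z=2, X=1, Y=2, U=2, W=1, V=1) weight 1/480
  (Z=3, X=1, Y=2, U=2, W=1, V=0) weight 1/120
  … 62 more
Group by Z:
  weight(Z=0) = 13/80
  weight(Z=2) = 7/80
  weight(Z=3) = 13/80
Total weight = 13/80 + 7/80 + 13/80 = 33/80
P(Z=0 | obs) = 13/80 / 33/80 = 13/33
P(Z=2 | obs) = 7/80 / 33/80 = 7/33
P(Z=3 | obs) = 13/80 / 33/80 = 13/33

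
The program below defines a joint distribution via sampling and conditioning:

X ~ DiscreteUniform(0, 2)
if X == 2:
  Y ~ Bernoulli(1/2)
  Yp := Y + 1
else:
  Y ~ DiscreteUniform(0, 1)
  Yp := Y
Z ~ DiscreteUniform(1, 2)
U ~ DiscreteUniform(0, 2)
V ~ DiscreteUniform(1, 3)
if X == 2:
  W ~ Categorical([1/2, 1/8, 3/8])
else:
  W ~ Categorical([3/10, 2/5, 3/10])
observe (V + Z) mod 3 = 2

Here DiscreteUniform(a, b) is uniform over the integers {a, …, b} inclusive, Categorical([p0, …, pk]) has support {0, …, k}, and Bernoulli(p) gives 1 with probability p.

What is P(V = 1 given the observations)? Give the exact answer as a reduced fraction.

P(V = 1 | obs) = 1/2

Enumerate traces; 108 have nonzero weight after conditioning:
  (X=0, Y=0, Z=1, U=0, V=1, W=0) weight 1/360
  (X=0, Y=0, Z=1, U=0, V=1, W=1) weight 1/270
  (X=0, Y=0, Z=1, U=0, V=1, W=2) weight 1/360
  (X=0, Y=0, Z=1, U=1, V=1, W=0) weight 1/360
  (X=0, Y=0, Z=1, U=1, V=1, W=1) weight 1/270
  (X=0, Y=0, Z=1, U=1, V=1, W=2) weight 1/360
  (X=0, Y=0, Z=1, U=2, V=1, W=0) weight 1/360
  (X=0, Y=0, Z=1, U=2, V=1, W=1) weight 1/270
  (X=0, Y=0, Z=2, U=0, V=3, W=0) weight 1/360
  … 99 more
Group by V:
  weight(V=1) = 1/6
  weight(V=3) = 1/6
Total weight = 1/6 + 1/6 = 1/3
P(V=1 | obs) = 1/6 / 1/3 = 1/2
P(V=3 | obs) = 1/6 / 1/3 = 1/2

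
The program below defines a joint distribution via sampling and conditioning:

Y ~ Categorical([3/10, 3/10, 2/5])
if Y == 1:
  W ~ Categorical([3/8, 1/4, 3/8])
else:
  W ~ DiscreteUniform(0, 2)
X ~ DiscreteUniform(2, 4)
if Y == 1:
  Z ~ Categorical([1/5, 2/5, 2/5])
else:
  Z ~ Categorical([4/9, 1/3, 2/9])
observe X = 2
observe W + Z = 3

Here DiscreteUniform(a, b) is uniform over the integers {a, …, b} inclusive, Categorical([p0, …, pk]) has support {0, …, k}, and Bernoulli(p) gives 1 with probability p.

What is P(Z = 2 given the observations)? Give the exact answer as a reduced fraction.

P(Z = 2 | obs) = 2/5

Enumerate traces; 6 have nonzero weight after conditioning:
  (Y=0, W=1, X=2, Z=2) weight 1/135
  (Y=0, W=2, X=2, Z=1) weight 1/90
  (Y=1, W=1, X=2, Z=2) weight 1/100
  (Y=1, W=2, X=2, Z=1) weight 3/200
  (Y=2, W=1, X=2, Z=2) weight 4/405
  (Y=2, W=2, X=2, Z=1) weight 2/135
Group by Z:
  weight(Z=1) = 221/5400
  weight(Z=2) = 221/8100
Total weight = 221/5400 + 221/8100 = 221/3240
P(Z=1 | obs) = 221/5400 / 221/3240 = 3/5
P(Z=2 | obs) = 221/8100 / 221/3240 = 2/5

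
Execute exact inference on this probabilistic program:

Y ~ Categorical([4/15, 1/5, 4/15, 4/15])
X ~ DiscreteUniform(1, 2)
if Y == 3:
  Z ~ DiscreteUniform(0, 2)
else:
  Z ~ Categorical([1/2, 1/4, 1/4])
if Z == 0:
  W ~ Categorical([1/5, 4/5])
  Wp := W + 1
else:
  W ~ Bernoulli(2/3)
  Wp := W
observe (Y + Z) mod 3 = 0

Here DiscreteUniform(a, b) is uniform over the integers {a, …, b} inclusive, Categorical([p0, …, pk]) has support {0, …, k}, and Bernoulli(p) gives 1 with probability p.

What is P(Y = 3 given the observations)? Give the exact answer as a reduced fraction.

P(Y = 3 | obs) = 16/61

Enumerate traces; 16 have nonzero weight after conditioning:
  (Y=0, X=1, Z=0, W=0) weight 1/75
  (Y=0, X=1, Z=0, W=1) weight 4/75
  (Y=0, X=2, Z=0, W=0) weight 1/75
  (Y=0, X=2, Z=0, W=1) weight 4/75
  (Y=1, X=1, Z=2, W=0) weight 1/120
  (Y=1, X=1, Z=2, W=1) weight 1/60
  (Y=1, X=2, Z=2, W=0) weight 1/120
  (Y=1, X=2, Z=2, W=1) weight 1/60
  (Y=2, X=1, Z=1, W=0) weight 1/90
  (Y=3, X=1, Z=0, W=0) weight 2/225
  … 6 more
Group by Y:
  weight(Y=0) = 2/15
  weight(Y=1) = 1/20
  weight(Y=2) = 1/15
  weight(Y=3) = 4/45
Total weight = 2/15 + 1/20 + 1/15 + 4/45 = 61/180
P(Y=0 | obs) = 2/15 / 61/180 = 24/61
P(Y=1 | obs) = 1/20 / 61/180 = 9/61
P(Y=2 | obs) = 1/15 / 61/180 = 12/61
P(Y=3 | obs) = 4/45 / 61/180 = 16/61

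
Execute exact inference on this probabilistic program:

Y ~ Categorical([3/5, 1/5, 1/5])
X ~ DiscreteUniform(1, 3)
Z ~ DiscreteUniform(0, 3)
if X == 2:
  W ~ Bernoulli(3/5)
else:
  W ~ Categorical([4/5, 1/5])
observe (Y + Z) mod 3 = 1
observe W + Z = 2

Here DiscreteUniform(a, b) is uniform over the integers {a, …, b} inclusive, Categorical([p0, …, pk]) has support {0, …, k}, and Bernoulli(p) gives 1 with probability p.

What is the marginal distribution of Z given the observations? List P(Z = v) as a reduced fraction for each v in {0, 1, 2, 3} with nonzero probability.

Enumerate traces; 6 have nonzero weight after conditioning:
  (Y=0, X=1, Z=1, W=1) weight 1/100
  (Y=0, X=2, Z=1, W=1) weight 3/100
  (Y=0, X=3, Z=1, W=1) weight 1/100
  (Y=2, X=1, Z=2, W=0) weight 1/75
  (Y=2, X=2, Z=2, W=0) weight 1/150
  (Y=2, X=3, Z=2, W=0) weight 1/75
Group by Z:
  weight(Z=1) = 1/20
  weight(Z=2) = 1/30
Total weight = 1/20 + 1/30 = 1/12
P(Z=1 | obs) = 1/20 / 1/12 = 3/5
P(Z=2 | obs) = 1/30 / 1/12 = 2/5

P(Z=1) = 3/5, P(Z=2) = 2/5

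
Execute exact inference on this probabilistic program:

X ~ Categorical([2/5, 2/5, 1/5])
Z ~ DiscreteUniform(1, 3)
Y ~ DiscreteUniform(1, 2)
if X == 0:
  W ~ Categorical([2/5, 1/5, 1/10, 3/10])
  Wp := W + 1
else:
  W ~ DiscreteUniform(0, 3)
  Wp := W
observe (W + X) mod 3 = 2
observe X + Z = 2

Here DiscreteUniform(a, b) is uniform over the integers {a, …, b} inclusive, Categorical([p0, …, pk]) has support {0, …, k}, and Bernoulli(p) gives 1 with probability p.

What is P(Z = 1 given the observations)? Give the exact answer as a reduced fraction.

P(Z = 1 | obs) = 5/7

Enumerate traces; 4 have nonzero weight after conditioning:
  (X=0, Z=2, Y=1, W=2) weight 1/150
  (X=0, Z=2, Y=2, W=2) weight 1/150
  (X=1, Z=1, Y=1, W=1) weight 1/60
  (X=1, Z=1, Y=2, W=1) weight 1/60
Group by Z:
  weight(Z=1) = 1/30
  weight(Z=2) = 1/75
Total weight = 1/30 + 1/75 = 7/150
P(Z=1 | obs) = 1/30 / 7/150 = 5/7
P(Z=2 | obs) = 1/75 / 7/150 = 2/7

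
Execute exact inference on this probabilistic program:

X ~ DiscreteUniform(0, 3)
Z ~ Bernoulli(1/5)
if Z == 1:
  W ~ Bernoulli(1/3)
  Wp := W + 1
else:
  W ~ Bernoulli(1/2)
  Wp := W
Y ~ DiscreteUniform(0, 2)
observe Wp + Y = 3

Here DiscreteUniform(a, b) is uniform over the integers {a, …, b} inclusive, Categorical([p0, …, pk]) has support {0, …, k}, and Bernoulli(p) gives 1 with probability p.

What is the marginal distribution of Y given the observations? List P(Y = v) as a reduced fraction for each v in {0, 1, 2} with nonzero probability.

P(Y=1) = 1/9, P(Y=2) = 8/9

Enumerate traces; 12 have nonzero weight after conditioning:
  (X=0, Z=0, W=1, Y=2) weight 1/30
  (X=0, Z=1, W=0, Y=2) weight 1/90
  (X=0, Z=1, W=1, Y=1) weight 1/180
  (X=1, Z=0, W=1, Y=2) weight 1/30
  (X=1, Z=1, W=0, Y=2) weight 1/90
  (X=1, Z=1, W=1, Y=1) weight 1/180
  (X=2, Z=0, W=1, Y=2) weight 1/30
  (X=2, Z=1, W=0, Y=2) weight 1/90
  … 4 more
Group by Y:
  weight(Y=1) = 1/45
  weight(Y=2) = 8/45
Total weight = 1/45 + 8/45 = 1/5
P(Y=1 | obs) = 1/45 / 1/5 = 1/9
P(Y=2 | obs) = 8/45 / 1/5 = 8/9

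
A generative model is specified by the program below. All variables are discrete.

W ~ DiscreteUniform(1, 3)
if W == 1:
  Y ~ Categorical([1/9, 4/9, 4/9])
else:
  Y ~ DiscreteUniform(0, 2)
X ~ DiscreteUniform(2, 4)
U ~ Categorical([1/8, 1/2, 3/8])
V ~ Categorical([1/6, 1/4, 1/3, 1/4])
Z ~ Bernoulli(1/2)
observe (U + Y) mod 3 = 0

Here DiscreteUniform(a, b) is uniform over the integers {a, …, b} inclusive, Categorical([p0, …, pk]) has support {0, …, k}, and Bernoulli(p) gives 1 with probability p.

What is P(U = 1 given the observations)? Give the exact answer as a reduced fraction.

P(U = 1 | obs) = 40/77

Enumerate traces; 216 have nonzero weight after conditioning:
  (W=1, Y=0, X=2, U=0, V=0, Z=0) weight 1/7776
  (W=1, Y=0, X=2, U=0, V=0, Z=1) weight 1/7776
  (W=1, Y=0, X=2, U=0, V=1, Z=0) weight 1/5184
  (W=1, Y=0, X=2, U=0, V=1, Z=1) weight 1/5184
  (W=1, Y=0, X=2, U=0, V=2, Z=0) weight 1/3888
  (W=1, Y=0, X=2, U=0, V=2, Z=1) weight 1/3888
  (W=1, Y=0, X=2, U=0, V=3, Z=0) weight 1/5184
  (W=1, Y=0, X=2, U=0, V=3, Z=1) weight 1/5184
  (W=1, Y=1, X=2, U=2, V=0, Z=0) weight 1/648
  (W=1, Y=2, X=2, U=1, V=0, Z=0) weight 1/486
  … 206 more
Group by U:
  weight(U=0) = 7/216
  weight(U=1) = 5/27
  weight(U=2) = 5/36
Total weight = 7/216 + 5/27 + 5/36 = 77/216
P(U=0 | obs) = 7/216 / 77/216 = 1/11
P(U=1 | obs) = 5/27 / 77/216 = 40/77
P(U=2 | obs) = 5/36 / 77/216 = 30/77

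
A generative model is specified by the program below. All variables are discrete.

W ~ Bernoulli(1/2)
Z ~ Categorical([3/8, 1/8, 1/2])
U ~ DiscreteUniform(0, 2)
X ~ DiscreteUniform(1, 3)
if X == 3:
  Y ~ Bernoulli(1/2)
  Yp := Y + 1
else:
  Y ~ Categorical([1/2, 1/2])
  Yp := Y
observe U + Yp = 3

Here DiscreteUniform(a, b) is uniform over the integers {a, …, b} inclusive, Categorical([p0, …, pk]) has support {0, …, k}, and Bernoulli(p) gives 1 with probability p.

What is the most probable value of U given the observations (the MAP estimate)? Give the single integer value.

argmax_v P(U = v | obs) = 2

Enumerate traces; 24 have nonzero weight after conditioning:
  (W=0, Z=0, U=1, X=3, Y=1) weight 1/96
  (W=0, Z=0, U=2, X=1, Y=1) weight 1/96
  (W=0, Z=0, U=2, X=2, Y=1) weight 1/96
  (W=0, Z=0, U=2, X=3, Y=0) weight 1/96
  (W=0, Z=1, U=1, X=3, Y=1) weight 1/288
  (W=0, Z=1, U=2, X=1, Y=1) weight 1/288
  (W=0, Z=1, U=2, X=2, Y=1) weight 1/288
  (W=0, Z=1, U=2, X=3, Y=0) weight 1/288
  … 16 more
Group by U:
  weight(U=1) = 1/18
  weight(U=2) = 1/6
Total weight = 1/18 + 1/6 = 2/9
P(U=1 | obs) = 1/18 / 2/9 = 1/4
P(U=2 | obs) = 1/6 / 2/9 = 3/4
argmax = 2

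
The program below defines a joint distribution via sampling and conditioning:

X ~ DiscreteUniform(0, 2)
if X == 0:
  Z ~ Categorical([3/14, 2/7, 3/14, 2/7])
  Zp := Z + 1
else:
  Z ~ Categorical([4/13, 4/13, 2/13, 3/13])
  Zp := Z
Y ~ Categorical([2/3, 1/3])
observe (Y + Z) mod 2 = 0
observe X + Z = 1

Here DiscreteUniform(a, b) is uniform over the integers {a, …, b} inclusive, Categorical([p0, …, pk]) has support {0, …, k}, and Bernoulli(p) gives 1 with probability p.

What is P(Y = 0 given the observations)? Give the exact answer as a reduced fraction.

Enumerate traces; 2 have nonzero weight after conditioning:
  (X=0, Z=1, Y=1) weight 2/63
  (X=1, Z=0, Y=0) weight 8/117
Group by Y:
  weight(Y=0) = 8/117
  weight(Y=1) = 2/63
Total weight = 8/117 + 2/63 = 82/819
P(Y=0 | obs) = 8/117 / 82/819 = 28/41
P(Y=1 | obs) = 2/63 / 82/819 = 13/41

P(Y = 0 | obs) = 28/41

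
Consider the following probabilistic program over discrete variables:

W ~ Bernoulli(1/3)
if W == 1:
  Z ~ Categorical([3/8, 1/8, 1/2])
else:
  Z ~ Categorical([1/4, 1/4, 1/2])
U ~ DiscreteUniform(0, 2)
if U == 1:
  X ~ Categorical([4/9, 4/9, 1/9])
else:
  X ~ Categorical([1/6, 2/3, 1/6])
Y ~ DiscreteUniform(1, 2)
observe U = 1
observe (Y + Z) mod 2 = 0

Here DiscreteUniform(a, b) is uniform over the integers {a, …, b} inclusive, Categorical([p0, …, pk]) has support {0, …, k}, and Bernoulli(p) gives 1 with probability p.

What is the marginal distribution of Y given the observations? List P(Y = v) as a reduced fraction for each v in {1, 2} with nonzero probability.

P(Y=1) = 5/24, P(Y=2) = 19/24

Enumerate traces; 18 have nonzero weight after conditioning:
  (W=0, Z=0, U=1, X=0, Y=2) weight 1/81
  (W=0, Z=0, U=1, X=1, Y=2) weight 1/81
  (W=0, Z=0, U=1, X=2, Y=2) weight 1/324
  (W=0, Z=1, U=1, X=0, Y=1) weight 1/81
  (W=0, Z=1, U=1, X=1, Y=1) weight 1/81
  (W=0, Z=1, U=1, X=2, Y=1) weight 1/324
  (W=0, Z=2, U=1, X=0, Y=2) weight 2/81
  (W=0, Z=2, U=1, X=1, Y=2) weight 2/81
  … 10 more
Group by Y:
  weight(Y=1) = 5/144
  weight(Y=2) = 19/144
Total weight = 5/144 + 19/144 = 1/6
P(Y=1 | obs) = 5/144 / 1/6 = 5/24
P(Y=2 | obs) = 19/144 / 1/6 = 19/24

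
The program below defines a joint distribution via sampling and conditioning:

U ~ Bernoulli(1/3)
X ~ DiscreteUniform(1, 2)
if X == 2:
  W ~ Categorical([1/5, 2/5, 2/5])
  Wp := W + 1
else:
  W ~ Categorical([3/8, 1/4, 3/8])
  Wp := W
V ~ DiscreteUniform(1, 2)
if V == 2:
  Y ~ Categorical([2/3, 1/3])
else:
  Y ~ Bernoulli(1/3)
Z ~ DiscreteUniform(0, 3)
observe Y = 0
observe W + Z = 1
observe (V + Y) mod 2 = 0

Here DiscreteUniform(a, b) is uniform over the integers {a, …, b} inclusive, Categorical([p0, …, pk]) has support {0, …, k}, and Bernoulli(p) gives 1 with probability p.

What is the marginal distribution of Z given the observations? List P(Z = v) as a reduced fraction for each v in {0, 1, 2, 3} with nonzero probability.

Enumerate traces; 8 have nonzero weight after conditioning:
  (U=0, X=1, W=0, V=2, Y=0, Z=1) weight 1/96
  (U=0, X=1, W=1, V=2, Y=0, Z=0) weight 1/144
  (U=0, X=2, W=0, V=2, Y=0, Z=1) weight 1/180
  (U=0, X=2, W=1, V=2, Y=0, Z=0) weight 1/90
  (U=1, X=1, W=0, V=2, Y=0, Z=1) weight 1/192
  (U=1, X=1, W=1, V=2, Y=0, Z=0) weight 1/288
  (U=1, X=2, W=0, V=2, Y=0, Z=1) weight 1/360
  (U=1, X=2, W=1, V=2, Y=0, Z=0) weight 1/180
Group by Z:
  weight(Z=0) = 13/480
  weight(Z=1) = 23/960
Total weight = 13/480 + 23/960 = 49/960
P(Z=0 | obs) = 13/480 / 49/960 = 26/49
P(Z=1 | obs) = 23/960 / 49/960 = 23/49

P(Z=0) = 26/49, P(Z=1) = 23/49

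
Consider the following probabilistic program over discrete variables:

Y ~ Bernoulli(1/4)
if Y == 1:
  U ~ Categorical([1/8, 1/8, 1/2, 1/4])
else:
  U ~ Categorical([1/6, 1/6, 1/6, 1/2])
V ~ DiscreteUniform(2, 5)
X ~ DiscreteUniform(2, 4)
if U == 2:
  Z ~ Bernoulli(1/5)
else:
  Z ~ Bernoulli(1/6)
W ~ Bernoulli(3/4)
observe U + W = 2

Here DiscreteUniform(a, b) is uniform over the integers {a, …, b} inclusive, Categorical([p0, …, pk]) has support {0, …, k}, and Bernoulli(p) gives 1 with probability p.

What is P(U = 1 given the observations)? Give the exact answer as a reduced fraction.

P(U = 1 | obs) = 15/23

Enumerate traces; 96 have nonzero weight after conditioning:
  (Y=0, U=1, V=2, X=2, Z=0, W=1) weight 5/768
  (Y=0, U=1, V=2, X=2, Z=1, W=1) weight 1/768
  (Y=0, U=1, V=2, X=3, Z=0, W=1) weight 5/768
  (Y=0, U=1, V=2, X=3, Z=1, W=1) weight 1/768
  (Y=0, U=1, V=2, X=4, Z=0, W=1) weight 5/768
  (Y=0, U=1, V=2, X=4, Z=1, W=1) weight 1/768
  (Y=0, U=1, V=3, X=2, Z=0, W=1) weight 5/768
  (Y=0, U=1, V=3, X=2, Z=1, W=1) weight 1/768
  (Y=0, U=2, V=2, X=2, Z=0, W=0) weight 1/480
  … 87 more
Group by U:
  weight(U=1) = 15/128
  weight(U=2) = 1/16
Total weight = 15/128 + 1/16 = 23/128
P(U=1 | obs) = 15/128 / 23/128 = 15/23
P(U=2 | obs) = 1/16 / 23/128 = 8/23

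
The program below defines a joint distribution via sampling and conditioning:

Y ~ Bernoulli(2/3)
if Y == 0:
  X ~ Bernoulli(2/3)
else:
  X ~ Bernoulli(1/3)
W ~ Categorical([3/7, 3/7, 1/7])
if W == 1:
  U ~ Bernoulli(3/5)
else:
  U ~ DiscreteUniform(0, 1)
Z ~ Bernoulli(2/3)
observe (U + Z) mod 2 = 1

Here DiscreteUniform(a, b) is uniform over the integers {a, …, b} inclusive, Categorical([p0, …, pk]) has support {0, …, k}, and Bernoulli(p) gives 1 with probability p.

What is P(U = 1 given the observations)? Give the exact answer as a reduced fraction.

Enumerate traces; 24 have nonzero weight after conditioning:
  (Y=0, X=0, W=0, U=0, Z=1) weight 1/63
  (Y=0, X=0, W=0, U=1, Z=0) weight 1/126
  (Y=0, X=0, W=1, U=0, Z=1) weight 4/315
  (Y=0, X=0, W=1, U=1, Z=0) weight 1/105
  (Y=0, X=0, W=2, U=0, Z=1) weight 1/189
  (Y=0, X=0, W=2, U=1, Z=0) weight 1/378
  (Y=0, X=1, W=0, U=0, Z=1) weight 2/63
  (Y=0, X=1, W=0, U=1, Z=0) weight 1/63
  … 16 more
Group by U:
  weight(U=0) = 32/105
  weight(U=1) = 19/105
Total weight = 32/105 + 19/105 = 17/35
P(U=0 | obs) = 32/105 / 17/35 = 32/51
P(U=1 | obs) = 19/105 / 17/35 = 19/51

P(U = 1 | obs) = 19/51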